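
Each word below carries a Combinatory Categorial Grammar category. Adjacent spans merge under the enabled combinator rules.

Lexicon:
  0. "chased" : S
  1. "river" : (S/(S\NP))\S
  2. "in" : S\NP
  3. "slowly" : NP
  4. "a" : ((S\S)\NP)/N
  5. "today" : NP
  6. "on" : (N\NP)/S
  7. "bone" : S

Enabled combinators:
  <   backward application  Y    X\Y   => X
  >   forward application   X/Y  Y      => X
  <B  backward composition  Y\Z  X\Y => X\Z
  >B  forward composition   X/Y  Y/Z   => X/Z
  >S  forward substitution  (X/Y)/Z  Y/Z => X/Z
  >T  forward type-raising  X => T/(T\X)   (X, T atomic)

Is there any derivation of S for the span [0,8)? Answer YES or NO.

[0,8] S   >
  [0,2] S/(S\NP)   <
    [0,1] "chased" : S
    [1,2] "river" : (S/(S\NP))\S
  [2,8] S\NP   <B
    [2,3] "in" : S\NP
    [3,8] S\S   <
      [3,4] "slowly" : NP
      [4,8] (S\S)\NP   >
        [4,5] "a" : ((S\S)\NP)/N
        [5,8] N   >
          [5,6] N/(N\NP)   >T
            [5,6] "today" : NP
          [6,8] N\NP   >
            [6,7] "on" : (N\NP)/S
            [7,8] "bone" : S

YES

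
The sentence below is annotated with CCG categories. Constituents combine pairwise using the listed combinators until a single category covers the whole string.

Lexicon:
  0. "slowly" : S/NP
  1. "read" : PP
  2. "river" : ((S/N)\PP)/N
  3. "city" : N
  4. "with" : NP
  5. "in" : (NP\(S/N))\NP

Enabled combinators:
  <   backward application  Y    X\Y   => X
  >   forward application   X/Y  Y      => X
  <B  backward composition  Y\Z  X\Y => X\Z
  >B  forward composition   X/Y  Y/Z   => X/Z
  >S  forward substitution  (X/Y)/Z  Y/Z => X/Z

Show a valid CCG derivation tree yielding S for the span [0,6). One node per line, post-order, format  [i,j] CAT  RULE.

[0,6] S   >
  [0,1] "slowly" : S/NP
  [1,6] NP   <
    [1,2] "read" : PP
    [2,6] NP\PP   <B
      [2,4] (S/N)\PP   >
        [2,3] "river" : ((S/N)\PP)/N
        [3,4] "city" : N
      [4,6] NP\(S/N)   <
        [4,5] "with" : NP
        [5,6] "in" : (NP\(S/N))\NP

[0,1] S/NP  lex  "slowly"
[1,2] PP  lex  "read"
[2,3] ((S/N)\PP)/N  lex  "river"
[3,4] N  lex  "city"
[2,4] (S/N)\PP  >  k=3
[4,5] NP  lex  "with"
[5,6] (NP\(S/N))\NP  lex  "in"
[4,6] NP\(S/N)  <  k=5
[2,6] NP\PP  <B  k=4
[1,6] NP  <  k=2
[0,6] S  >  k=1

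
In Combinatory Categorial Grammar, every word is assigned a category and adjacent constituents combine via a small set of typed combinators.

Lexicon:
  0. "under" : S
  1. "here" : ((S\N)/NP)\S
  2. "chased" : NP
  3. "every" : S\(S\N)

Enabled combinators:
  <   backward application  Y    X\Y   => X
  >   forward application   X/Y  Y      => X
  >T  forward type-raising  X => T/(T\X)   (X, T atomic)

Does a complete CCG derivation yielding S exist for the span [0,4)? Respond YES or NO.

[0,4] S   <
  [0,3] S\N   >
    [0,2] (S\N)/NP   <
      [0,1] "under" : S
      [1,2] "here" : ((S\N)/NP)\S
    [2,3] "chased" : NP
  [3,4] "every" : S\(S\N)

YES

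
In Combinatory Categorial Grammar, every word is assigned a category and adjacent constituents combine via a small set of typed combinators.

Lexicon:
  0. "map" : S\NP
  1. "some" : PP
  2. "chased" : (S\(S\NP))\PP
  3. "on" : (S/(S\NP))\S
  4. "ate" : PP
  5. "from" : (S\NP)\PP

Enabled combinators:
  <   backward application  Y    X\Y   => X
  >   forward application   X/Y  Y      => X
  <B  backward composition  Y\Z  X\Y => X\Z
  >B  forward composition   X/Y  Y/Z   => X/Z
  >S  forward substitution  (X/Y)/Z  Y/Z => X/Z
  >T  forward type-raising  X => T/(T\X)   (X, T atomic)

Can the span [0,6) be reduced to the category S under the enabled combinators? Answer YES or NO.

[0,6] S   >
  [0,4] S/(S\NP)   <
    [0,3] S   <
      [0,1] "map" : S\NP
      [1,3] S\(S\NP)   <
        [1,2] "some" : PP
        [2,3] "chased" : (S\(S\NP))\PP
    [3,4] "on" : (S/(S\NP))\S
  [4,6] S\NP   <
    [4,5] "ate" : PP
    [5,6] "from" : (S\NP)\PP

YES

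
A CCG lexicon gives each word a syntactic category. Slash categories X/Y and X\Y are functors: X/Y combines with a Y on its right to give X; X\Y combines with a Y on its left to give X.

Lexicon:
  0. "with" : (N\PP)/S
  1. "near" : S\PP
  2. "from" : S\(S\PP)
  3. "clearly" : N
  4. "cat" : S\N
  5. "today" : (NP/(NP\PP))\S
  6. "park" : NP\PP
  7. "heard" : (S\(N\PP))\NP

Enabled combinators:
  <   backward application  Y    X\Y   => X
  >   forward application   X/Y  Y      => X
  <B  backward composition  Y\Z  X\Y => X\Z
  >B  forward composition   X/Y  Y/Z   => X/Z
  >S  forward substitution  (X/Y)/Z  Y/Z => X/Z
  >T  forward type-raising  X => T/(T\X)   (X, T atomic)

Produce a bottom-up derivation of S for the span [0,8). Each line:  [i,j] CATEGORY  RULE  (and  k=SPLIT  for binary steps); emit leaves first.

[0,8] S   <
  [0,3] N\PP   >
    [0,1] "with" : (N\PP)/S
    [1,3] S   <
      [1,2] "near" : S\PP
      [2,3] "from" : S\(S\PP)
  [3,8] S\(N\PP)   <
    [3,7] NP   >
      [3,6] NP/(NP\PP)   <
        [3,5] S   <
          [3,4] "clearly" : N
          [4,5] "cat" : S\N
        [5,6] "today" : (NP/(NP\PP))\S
      [6,7] "park" : NP\PP
    [7,8] "heard" : (S\(N\PP))\NP

[0,1] (N\PP)/S  lex  "with"
[1,2] S\PP  lex  "near"
[2,3] S\(S\PP)  lex  "from"
[1,3] S  <  k=2
[0,3] N\PP  >  k=1
[3,4] N  lex  "clearly"
[4,5] S\N  lex  "cat"
[3,5] S  <  k=4
[5,6] (NP/(NP\PP))\S  lex  "today"
[3,6] NP/(NP\PP)  <  k=5
[6,7] NP\PP  lex  "park"
[3,7] NP  >  k=6
[7,8] (S\(N\PP))\NP  lex  "heard"
[3,8] S\(N\PP)  <  k=7
[0,8] S  <  k=3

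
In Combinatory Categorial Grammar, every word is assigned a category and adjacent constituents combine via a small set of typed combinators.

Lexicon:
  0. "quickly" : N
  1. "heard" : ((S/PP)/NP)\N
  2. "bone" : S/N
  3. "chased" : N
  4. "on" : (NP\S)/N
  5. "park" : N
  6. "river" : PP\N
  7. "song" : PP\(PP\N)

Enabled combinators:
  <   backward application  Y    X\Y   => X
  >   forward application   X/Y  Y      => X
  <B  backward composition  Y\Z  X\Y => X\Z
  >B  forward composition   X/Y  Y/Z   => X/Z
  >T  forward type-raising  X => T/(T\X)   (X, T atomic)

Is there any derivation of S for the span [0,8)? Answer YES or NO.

YES

[0,8] S   >
  [0,6] S/PP   >
    [0,2] (S/PP)/NP   <
      [0,1] "quickly" : N
      [1,2] "heard" : ((S/PP)/NP)\N
    [2,6] NP   <
      [2,4] S   >
        [2,3] "bone" : S/N
        [3,4] "chased" : N
      [4,6] NP\S   >
        [4,5] "on" : (NP\S)/N
        [5,6] "park" : N
  [6,8] PP   <
    [6,7] "river" : PP\N
    [7,8] "song" : PP\(PP\N)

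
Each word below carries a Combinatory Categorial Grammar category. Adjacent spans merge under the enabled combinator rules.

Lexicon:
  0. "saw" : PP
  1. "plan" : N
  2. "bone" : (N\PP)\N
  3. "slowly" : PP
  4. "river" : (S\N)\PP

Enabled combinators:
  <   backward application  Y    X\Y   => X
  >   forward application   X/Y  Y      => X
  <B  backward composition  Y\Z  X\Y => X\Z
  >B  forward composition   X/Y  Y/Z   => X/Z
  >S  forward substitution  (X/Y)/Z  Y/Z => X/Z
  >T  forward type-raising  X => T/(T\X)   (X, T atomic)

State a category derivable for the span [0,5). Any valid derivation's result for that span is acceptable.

[0,5] S   <
  [0,1] "saw" : PP
  [1,5] S\PP   <B
    [1,3] N\PP   <
      [1,2] "plan" : N
      [2,3] "bone" : (N\PP)\N
    [3,5] S\N   <
      [3,4] "slowly" : PP
      [4,5] "river" : (S\N)\PP

S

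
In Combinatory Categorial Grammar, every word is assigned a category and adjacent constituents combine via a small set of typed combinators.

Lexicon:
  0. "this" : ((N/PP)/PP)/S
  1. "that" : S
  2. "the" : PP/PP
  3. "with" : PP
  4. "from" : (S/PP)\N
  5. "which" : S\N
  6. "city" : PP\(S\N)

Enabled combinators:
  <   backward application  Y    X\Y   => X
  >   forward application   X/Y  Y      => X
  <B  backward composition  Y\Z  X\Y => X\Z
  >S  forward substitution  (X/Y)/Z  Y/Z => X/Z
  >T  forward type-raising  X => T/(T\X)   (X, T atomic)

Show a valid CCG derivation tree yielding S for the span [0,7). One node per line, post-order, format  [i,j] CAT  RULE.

[0,7] S   >
  [0,5] S/PP   <
    [0,4] N   >
      [0,3] N/PP   >S
        [0,2] (N/PP)/PP   >
          [0,1] "this" : ((N/PP)/PP)/S
          [1,2] "that" : S
        [2,3] "the" : PP/PP
      [3,4] "with" : PP
    [4,5] "from" : (S/PP)\N
  [5,7] PP   <
    [5,6] "which" : S\N
    [6,7] "city" : PP\(S\N)

[0,1] ((N/PP)/PP)/S  lex  "this"
[1,2] S  lex  "that"
[0,2] (N/PP)/PP  >  k=1
[2,3] PP/PP  lex  "the"
[0,3] N/PP  >S  k=2
[3,4] PP  lex  "with"
[0,4] N  >  k=3
[4,5] (S/PP)\N  lex  "from"
[0,5] S/PP  <  k=4
[5,6] S\N  lex  "which"
[6,7] PP\(S\N)  lex  "city"
[5,7] PP  <  k=6
[0,7] S  >  k=5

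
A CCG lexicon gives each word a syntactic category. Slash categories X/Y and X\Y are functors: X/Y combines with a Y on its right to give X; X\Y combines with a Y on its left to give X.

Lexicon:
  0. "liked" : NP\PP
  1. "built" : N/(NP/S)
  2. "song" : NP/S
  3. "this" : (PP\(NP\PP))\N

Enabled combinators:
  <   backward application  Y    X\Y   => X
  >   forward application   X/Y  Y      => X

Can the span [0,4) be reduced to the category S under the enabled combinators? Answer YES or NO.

NO

NP\PP N/(NP/S) NP/S (PP\(NP\PP))\N
CKY chart[0,4] = {PP}; S ∉ chart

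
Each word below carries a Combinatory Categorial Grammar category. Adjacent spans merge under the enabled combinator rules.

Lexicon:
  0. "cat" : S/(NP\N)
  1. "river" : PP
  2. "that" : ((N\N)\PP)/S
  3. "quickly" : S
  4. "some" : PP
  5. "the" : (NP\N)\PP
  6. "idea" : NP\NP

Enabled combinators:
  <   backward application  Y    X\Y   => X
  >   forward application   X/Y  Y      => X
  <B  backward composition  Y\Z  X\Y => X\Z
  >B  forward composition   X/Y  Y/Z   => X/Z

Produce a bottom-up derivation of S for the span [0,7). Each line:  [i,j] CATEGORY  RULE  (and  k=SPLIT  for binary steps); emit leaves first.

[0,7] S   >
  [0,1] "cat" : S/(NP\N)
  [1,7] NP\N   <B
    [1,4] N\N   <
      [1,2] "river" : PP
      [2,4] (N\N)\PP   >
        [2,3] "that" : ((N\N)\PP)/S
        [3,4] "quickly" : S
    [4,7] NP\N   <B
      [4,6] NP\N   <
        [4,5] "some" : PP
        [5,6] "the" : (NP\N)\PP
      [6,7] "idea" : NP\NP

[0,1] S/(NP\N)  lex  "cat"
[1,2] PP  lex  "river"
[2,3] ((N\N)\PP)/S  lex  "that"
[3,4] S  lex  "quickly"
[2,4] (N\N)\PP  >  k=3
[1,4] N\N  <  k=2
[4,5] PP  lex  "some"
[5,6] (NP\N)\PP  lex  "the"
[4,6] NP\N  <  k=5
[6,7] NP\NP  lex  "idea"
[4,7] NP\N  <B  k=6
[1,7] NP\N  <B  k=4
[0,7] S  >  k=1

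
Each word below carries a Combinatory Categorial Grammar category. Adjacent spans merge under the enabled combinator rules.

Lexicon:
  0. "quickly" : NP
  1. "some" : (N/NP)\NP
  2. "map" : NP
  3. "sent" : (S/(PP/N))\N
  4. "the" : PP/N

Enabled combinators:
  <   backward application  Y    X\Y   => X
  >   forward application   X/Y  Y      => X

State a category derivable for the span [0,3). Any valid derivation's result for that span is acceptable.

[0,5] S   >
  [0,4] S/(PP/N)   <
    [0,3] N   >
      [0,2] N/NP   <
        [0,1] "quickly" : NP
        [1,2] "some" : (N/NP)\NP
      [2,3] "map" : NP
    [3,4] "sent" : (S/(PP/N))\N
  [4,5] "the" : PP/N

N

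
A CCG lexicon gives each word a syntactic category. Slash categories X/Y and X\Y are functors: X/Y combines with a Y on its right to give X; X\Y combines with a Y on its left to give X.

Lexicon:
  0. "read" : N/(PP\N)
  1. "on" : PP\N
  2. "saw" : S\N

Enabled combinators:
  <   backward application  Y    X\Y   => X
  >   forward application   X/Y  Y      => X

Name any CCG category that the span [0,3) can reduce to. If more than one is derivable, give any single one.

S

[0,3] S   <
  [0,2] N   >
    [0,1] "read" : N/(PP\N)
    [1,2] "on" : PP\N
  [2,3] "saw" : S\N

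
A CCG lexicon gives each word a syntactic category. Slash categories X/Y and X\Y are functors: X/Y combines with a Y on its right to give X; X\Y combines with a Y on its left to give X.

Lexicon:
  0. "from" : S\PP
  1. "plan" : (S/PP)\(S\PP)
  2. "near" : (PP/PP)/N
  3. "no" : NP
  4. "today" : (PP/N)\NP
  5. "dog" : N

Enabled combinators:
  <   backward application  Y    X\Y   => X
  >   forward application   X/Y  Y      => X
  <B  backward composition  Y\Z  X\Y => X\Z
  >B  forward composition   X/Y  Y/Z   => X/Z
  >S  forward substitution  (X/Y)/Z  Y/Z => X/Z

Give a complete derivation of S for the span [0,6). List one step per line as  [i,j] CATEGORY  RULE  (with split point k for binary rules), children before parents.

[0,1] S\PP  lex  "from"
[1,2] (S/PP)\(S\PP)  lex  "plan"
[0,2] S/PP  <  k=1
[2,3] (PP/PP)/N  lex  "near"
[3,4] NP  lex  "no"
[4,5] (PP/N)\NP  lex  "today"
[3,5] PP/N  <  k=4
[2,5] PP/N  >S  k=3
[5,6] N  lex  "dog"
[2,6] PP  >  k=5
[0,6] S  >  k=2

[0,6] S   >
  [0,2] S/PP   <
    [0,1] "from" : S\PP
    [1,2] "plan" : (S/PP)\(S\PP)
  [2,6] PP   >
    [2,5] PP/N   >S
      [2,3] "near" : (PP/PP)/N
      [3,5] PP/N   <
        [3,4] "no" : NP
        [4,5] "today" : (PP/N)\NP
    [5,6] "dog" : N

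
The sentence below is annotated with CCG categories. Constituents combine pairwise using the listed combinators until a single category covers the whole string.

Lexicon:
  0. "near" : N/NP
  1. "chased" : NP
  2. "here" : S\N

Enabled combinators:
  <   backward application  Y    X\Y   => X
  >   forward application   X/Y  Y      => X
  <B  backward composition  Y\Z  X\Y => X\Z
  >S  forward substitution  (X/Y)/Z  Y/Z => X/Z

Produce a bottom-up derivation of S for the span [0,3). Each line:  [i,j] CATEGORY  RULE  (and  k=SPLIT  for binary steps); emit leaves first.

[0,1] N/NP  lex  "near"
[1,2] NP  lex  "chased"
[0,2] N  >  k=1
[2,3] S\N  lex  "here"
[0,3] S  <  k=2

[0,3] S   <
  [0,2] N   >
    [0,1] "near" : N/NP
    [1,2] "chased" : NP
  [2,3] "here" : S\N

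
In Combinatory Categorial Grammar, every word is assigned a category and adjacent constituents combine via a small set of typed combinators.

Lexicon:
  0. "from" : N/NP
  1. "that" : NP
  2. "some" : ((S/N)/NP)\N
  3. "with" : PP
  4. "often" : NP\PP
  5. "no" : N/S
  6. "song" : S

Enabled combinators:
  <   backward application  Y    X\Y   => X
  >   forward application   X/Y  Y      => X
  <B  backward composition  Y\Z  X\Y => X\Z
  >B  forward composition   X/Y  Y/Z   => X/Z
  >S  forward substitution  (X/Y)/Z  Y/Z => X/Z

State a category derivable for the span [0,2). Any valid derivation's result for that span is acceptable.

N

[0,7] S   >
  [0,5] S/N   >
    [0,3] (S/N)/NP   <
      [0,2] N   >
        [0,1] "from" : N/NP
        [1,2] "that" : NP
      [2,3] "some" : ((S/N)/NP)\N
    [3,5] NP   <
      [3,4] "with" : PP
      [4,5] "often" : NP\PP
  [5,7] N   >
    [5,6] "no" : N/S
    [6,7] "song" : S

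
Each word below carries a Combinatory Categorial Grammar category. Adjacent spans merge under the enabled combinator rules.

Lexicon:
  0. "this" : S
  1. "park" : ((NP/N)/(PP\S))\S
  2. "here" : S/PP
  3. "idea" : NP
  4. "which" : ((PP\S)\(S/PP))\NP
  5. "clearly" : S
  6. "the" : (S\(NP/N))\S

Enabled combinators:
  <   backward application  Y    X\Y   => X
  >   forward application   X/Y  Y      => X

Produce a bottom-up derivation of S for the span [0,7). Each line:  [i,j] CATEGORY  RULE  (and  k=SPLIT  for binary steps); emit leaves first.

[0,7] S   <
  [0,5] NP/N   >
    [0,2] (NP/N)/(PP\S)   <
      [0,1] "this" : S
      [1,2] "park" : ((NP/N)/(PP\S))\S
    [2,5] PP\S   <
      [2,3] "here" : S/PP
      [3,5] (PP\S)\(S/PP)   <
        [3,4] "idea" : NP
        [4,5] "which" : ((PP\S)\(S/PP))\NP
  [5,7] S\(NP/N)   <
    [5,6] "clearly" : S
    [6,7] "the" : (S\(NP/N))\S

[0,1] S  lex  "this"
[1,2] ((NP/N)/(PP\S))\S  lex  "park"
[0,2] (NP/N)/(PP\S)  <  k=1
[2,3] S/PP  lex  "here"
[3,4] NP  lex  "idea"
[4,5] ((PP\S)\(S/PP))\NP  lex  "which"
[3,5] (PP\S)\(S/PP)  <  k=4
[2,5] PP\S  <  k=3
[0,5] NP/N  >  k=2
[5,6] S  lex  "clearly"
[6,7] (S\(NP/N))\S  lex  "the"
[5,7] S\(NP/N)  <  k=6
[0,7] S  <  k=5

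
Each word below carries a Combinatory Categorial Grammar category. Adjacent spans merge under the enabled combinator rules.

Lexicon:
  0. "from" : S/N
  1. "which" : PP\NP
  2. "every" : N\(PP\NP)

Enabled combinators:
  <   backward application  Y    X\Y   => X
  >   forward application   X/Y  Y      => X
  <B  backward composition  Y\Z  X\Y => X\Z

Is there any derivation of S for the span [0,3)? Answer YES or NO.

YES

[0,3] S   >
  [0,1] "from" : S/N
  [1,3] N   <
    [1,2] "which" : PP\NP
    [2,3] "every" : N\(PP\NP)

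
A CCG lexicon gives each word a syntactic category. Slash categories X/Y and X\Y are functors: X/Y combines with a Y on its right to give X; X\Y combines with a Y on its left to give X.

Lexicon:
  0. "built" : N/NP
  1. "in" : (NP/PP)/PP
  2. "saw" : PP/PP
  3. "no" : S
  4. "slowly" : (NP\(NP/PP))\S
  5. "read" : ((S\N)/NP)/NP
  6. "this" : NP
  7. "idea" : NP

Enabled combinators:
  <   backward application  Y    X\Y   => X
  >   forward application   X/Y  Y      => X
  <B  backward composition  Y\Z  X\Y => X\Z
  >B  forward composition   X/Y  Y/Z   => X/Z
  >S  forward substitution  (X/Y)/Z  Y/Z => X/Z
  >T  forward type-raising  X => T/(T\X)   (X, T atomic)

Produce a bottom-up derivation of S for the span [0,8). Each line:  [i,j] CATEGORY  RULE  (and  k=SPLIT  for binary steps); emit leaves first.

[0,1] N/NP  lex  "built"
[1,2] (NP/PP)/PP  lex  "in"
[2,3] PP/PP  lex  "saw"
[1,3] NP/PP  >S  k=2
[3,4] S  lex  "no"
[4,5] (NP\(NP/PP))\S  lex  "slowly"
[3,5] NP\(NP/PP)  <  k=4
[1,5] NP  <  k=3
[0,5] N  >  k=1
[5,6] ((S\N)/NP)/NP  lex  "read"
[6,7] NP  lex  "this"
[5,7] (S\N)/NP  >  k=6
[7,8] NP  lex  "idea"
[5,8] S\N  >  k=7
[0,8] S  <  k=5

[0,8] S   <
  [0,5] N   >
    [0,1] "built" : N/NP
    [1,5] NP   <
      [1,3] NP/PP   >S
        [1,2] "in" : (NP/PP)/PP
        [2,3] "saw" : PP/PP
      [3,5] NP\(NP/PP)   <
        [3,4] "no" : S
        [4,5] "slowly" : (NP\(NP/PP))\S
  [5,8] S\N   >
    [5,7] (S\N)/NP   >
      [5,6] "read" : ((S\N)/NP)/NP
      [6,7] "this" : NP
    [7,8] "idea" : NP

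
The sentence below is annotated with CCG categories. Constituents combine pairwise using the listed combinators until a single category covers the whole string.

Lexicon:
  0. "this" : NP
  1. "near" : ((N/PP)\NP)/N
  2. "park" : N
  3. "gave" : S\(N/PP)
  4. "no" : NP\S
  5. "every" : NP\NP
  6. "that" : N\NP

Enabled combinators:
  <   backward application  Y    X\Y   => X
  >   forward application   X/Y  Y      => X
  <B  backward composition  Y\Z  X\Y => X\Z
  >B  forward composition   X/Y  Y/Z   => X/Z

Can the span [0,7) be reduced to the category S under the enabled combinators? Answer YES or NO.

NP ((N/PP)\NP)/N N S\(N/PP) NP\S NP\NP N\NP
CKY chart[0,7] = {N}; S ∉ chart

NO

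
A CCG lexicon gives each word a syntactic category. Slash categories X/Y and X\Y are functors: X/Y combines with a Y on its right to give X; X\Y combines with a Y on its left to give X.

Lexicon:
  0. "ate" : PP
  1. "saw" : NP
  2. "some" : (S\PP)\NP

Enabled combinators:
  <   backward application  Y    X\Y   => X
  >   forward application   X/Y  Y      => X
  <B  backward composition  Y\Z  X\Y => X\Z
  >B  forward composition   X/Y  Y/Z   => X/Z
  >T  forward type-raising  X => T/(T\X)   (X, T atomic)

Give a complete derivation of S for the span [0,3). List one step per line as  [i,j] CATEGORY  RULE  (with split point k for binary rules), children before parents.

[0,1] PP  lex  "ate"
[1,2] NP  lex  "saw"
[2,3] (S\PP)\NP  lex  "some"
[1,3] S\PP  <  k=2
[0,3] S  <  k=1

[0,3] S   <
  [0,1] "ate" : PP
  [1,3] S\PP   <
    [1,2] "saw" : NP
    [2,3] "some" : (S\PP)\NP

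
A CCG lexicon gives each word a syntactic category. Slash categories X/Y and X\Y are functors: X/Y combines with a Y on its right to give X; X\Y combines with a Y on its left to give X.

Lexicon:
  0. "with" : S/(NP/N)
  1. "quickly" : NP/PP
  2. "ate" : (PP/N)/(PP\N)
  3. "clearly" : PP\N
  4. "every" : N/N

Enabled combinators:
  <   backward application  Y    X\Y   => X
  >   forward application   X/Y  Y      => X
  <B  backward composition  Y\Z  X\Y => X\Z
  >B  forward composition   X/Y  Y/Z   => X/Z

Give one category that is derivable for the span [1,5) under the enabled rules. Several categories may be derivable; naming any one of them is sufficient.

[0,5] S   >
  [0,1] "with" : S/(NP/N)
  [1,5] NP/N   >B
    [1,2] "quickly" : NP/PP
    [2,5] PP/N   >B
      [2,4] PP/N   >
        [2,3] "ate" : (PP/N)/(PP\N)
        [3,4] "clearly" : PP\N
      [4,5] "every" : N/N

NP/N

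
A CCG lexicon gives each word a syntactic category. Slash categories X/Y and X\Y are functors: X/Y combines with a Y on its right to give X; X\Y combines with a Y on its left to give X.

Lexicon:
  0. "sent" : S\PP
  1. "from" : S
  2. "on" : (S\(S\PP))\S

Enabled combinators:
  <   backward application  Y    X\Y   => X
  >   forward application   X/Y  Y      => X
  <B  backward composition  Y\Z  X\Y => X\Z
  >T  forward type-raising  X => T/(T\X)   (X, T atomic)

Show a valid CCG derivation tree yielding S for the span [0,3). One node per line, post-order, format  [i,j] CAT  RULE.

[0,3] S   <
  [0,1] "sent" : S\PP
  [1,3] S\(S\PP)   <
    [1,2] "from" : S
    [2,3] "on" : (S\(S\PP))\S

[0,1] S\PP  lex  "sent"
[1,2] S  lex  "from"
[2,3] (S\(S\PP))\S  lex  "on"
[1,3] S\(S\PP)  <  k=2
[0,3] S  <  k=1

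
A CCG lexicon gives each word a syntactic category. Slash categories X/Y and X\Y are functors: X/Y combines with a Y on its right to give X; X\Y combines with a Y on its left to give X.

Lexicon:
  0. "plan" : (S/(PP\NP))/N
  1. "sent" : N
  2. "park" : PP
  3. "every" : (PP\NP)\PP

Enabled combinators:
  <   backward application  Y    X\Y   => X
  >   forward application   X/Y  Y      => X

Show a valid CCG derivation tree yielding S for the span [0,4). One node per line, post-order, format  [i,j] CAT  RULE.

[0,1] (S/(PP\NP))/N  lex  "plan"
[1,2] N  lex  "sent"
[0,2] S/(PP\NP)  >  k=1
[2,3] PP  lex  "park"
[3,4] (PP\NP)\PP  lex  "every"
[2,4] PP\NP  <  k=3
[0,4] S  >  k=2

[0,4] S   >
  [0,2] S/(PP\NP)   >
    [0,1] "plan" : (S/(PP\NP))/N
    [1,2] "sent" : N
  [2,4] PP\NP   <
    [2,3] "park" : PP
    [3,4] "every" : (PP\NP)\PP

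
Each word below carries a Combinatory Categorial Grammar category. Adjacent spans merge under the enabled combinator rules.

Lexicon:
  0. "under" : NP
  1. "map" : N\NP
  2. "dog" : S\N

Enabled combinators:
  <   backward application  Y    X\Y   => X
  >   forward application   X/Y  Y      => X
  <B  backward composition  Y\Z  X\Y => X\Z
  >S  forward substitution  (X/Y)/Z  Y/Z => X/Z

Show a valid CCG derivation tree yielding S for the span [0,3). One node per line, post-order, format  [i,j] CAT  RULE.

[0,1] NP  lex  "under"
[1,2] N\NP  lex  "map"
[0,2] N  <  k=1
[2,3] S\N  lex  "dog"
[0,3] S  <  k=2

[0,3] S   <
  [0,2] N   <
    [0,1] "under" : NP
    [1,2] "map" : N\NP
  [2,3] "dog" : S\N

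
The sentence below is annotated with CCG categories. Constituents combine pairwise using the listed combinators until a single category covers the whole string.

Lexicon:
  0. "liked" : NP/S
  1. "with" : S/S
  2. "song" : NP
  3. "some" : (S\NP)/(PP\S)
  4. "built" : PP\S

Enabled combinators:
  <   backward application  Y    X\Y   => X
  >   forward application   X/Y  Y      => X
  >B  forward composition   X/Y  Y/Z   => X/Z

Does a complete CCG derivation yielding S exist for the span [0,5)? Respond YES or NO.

NP/S S/S NP (S\NP)/(PP\S) PP\S
CKY chart[0,5] = {NP}; S ∉ chart

NO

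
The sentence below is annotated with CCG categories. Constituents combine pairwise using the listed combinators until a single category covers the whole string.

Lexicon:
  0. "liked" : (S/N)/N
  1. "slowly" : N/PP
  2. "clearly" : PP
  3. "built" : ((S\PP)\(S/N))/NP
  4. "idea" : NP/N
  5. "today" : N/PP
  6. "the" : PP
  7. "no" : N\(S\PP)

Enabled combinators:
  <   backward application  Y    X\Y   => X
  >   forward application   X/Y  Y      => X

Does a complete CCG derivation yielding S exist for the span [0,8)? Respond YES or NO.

(S/N)/N N/PP PP ((S\PP)\(S/N))/NP NP/N N/PP PP N\(S\PP)
CKY chart[0,8] = {N}; S ∉ chart

NO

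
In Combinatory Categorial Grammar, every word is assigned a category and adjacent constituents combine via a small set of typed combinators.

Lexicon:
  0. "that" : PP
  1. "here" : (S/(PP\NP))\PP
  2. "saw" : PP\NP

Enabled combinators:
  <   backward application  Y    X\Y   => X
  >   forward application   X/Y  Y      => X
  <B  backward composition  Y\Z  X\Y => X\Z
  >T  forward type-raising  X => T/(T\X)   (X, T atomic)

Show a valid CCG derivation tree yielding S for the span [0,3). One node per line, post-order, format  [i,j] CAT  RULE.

[0,1] PP  lex  "that"
[1,2] (S/(PP\NP))\PP  lex  "here"
[0,2] S/(PP\NP)  <  k=1
[2,3] PP\NP  lex  "saw"
[0,3] S  >  k=2

[0,3] S   >
  [0,2] S/(PP\NP)   <
    [0,1] "that" : PP
    [1,2] "here" : (S/(PP\NP))\PP
  [2,3] "saw" : PP\NP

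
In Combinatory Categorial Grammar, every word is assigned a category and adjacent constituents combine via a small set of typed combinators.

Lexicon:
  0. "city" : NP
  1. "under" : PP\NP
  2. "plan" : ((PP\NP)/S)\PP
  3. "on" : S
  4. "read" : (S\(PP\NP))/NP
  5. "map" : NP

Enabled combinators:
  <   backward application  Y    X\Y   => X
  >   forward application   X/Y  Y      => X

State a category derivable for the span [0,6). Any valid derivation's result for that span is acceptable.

S

[0,6] S   <
  [0,4] PP\NP   >
    [0,3] (PP\NP)/S   <
      [0,2] PP   <
        [0,1] "city" : NP
        [1,2] "under" : PP\NP
      [2,3] "plan" : ((PP\NP)/S)\PP
    [3,4] "on" : S
  [4,6] S\(PP\NP)   >
    [4,5] "read" : (S\(PP\NP))/NP
    [5,6] "map" : NP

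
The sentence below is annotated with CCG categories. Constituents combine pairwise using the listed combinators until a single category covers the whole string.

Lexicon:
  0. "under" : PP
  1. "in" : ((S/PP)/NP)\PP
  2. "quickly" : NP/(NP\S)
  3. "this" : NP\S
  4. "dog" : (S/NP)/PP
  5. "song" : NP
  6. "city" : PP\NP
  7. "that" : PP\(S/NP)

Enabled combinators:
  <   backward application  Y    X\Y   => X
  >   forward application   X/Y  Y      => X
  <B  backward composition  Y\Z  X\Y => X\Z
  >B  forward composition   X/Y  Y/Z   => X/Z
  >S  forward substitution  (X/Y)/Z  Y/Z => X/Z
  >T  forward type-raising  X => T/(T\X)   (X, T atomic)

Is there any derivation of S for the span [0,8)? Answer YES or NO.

[0,8] S   >
  [0,4] S/PP   >
    [0,2] (S/PP)/NP   <
      [0,1] "under" : PP
      [1,2] "in" : ((S/PP)/NP)\PP
    [2,4] NP   >
      [2,3] "quickly" : NP/(NP\S)
      [3,4] "this" : NP\S
  [4,8] PP   <
    [4,7] S/NP   >
      [4,5] "dog" : (S/NP)/PP
      [5,7] PP   >
        [5,6] PP/(PP\NP)   >T
          [5,6] "song" : NP
        [6,7] "city" : PP\NP
    [7,8] "that" : PP\(S/NP)

YES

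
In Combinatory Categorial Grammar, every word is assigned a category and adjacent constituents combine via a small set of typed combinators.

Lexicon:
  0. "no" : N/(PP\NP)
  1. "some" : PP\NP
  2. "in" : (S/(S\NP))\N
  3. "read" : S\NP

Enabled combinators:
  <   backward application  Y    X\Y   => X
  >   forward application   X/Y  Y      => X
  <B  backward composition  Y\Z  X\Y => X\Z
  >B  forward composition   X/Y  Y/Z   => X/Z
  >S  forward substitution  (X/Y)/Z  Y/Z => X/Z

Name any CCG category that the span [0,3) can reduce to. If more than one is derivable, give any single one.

[0,4] S   >
  [0,3] S/(S\NP)   <
    [0,2] N   >
      [0,1] "no" : N/(PP\NP)
      [1,2] "some" : PP\NP
    [2,3] "in" : (S/(S\NP))\N
  [3,4] "read" : S\NP

S/(S\NP)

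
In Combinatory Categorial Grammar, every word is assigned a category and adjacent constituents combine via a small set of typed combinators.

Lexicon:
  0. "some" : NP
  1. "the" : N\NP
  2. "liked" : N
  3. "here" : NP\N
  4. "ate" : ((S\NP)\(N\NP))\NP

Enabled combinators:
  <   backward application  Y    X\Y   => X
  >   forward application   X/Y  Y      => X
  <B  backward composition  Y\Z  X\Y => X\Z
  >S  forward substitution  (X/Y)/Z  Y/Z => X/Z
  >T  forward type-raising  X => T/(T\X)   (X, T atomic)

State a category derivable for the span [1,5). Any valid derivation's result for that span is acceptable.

[0,5] S   >
  [0,1] S/(S\NP)   >T
    [0,1] "some" : NP
  [1,5] S\NP   <
    [1,2] "the" : N\NP
    [2,5] (S\NP)\(N\NP)   <
      [2,4] NP   <
        [2,3] "liked" : N
        [3,4] "here" : NP\N
      [4,5] "ate" : ((S\NP)\(N\NP))\NP

S\NP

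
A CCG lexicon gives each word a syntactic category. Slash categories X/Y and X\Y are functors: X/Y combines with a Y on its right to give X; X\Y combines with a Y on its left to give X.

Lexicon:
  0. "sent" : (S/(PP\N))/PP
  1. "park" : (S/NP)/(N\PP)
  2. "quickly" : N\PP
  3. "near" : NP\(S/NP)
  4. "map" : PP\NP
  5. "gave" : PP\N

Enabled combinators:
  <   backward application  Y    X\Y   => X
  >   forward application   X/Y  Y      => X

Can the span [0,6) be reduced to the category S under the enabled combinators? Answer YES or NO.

YES

[0,6] S   >
  [0,5] S/(PP\N)   >
    [0,1] "sent" : (S/(PP\N))/PP
    [1,5] PP   <
      [1,4] NP   <
        [1,3] S/NP   >
          [1,2] "park" : (S/NP)/(N\PP)
          [2,3] "quickly" : N\PP
        [3,4] "near" : NP\(S/NP)
      [4,5] "map" : PP\NP
  [5,6] "gave" : PP\N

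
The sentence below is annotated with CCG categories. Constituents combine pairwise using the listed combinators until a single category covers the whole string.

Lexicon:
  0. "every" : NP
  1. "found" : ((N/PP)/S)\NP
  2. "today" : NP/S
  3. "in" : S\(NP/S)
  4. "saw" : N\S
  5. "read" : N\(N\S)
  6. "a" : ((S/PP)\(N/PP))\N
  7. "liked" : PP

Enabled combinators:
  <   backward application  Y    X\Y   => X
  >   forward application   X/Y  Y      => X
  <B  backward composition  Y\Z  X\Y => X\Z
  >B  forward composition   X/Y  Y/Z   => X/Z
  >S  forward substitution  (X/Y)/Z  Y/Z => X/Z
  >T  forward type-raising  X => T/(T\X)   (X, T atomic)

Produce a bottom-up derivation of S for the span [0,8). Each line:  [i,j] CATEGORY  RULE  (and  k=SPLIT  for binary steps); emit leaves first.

[0,8] S   >
  [0,7] S/PP   <
    [0,4] N/PP   >
      [0,2] (N/PP)/S   <
        [0,1] "every" : NP
        [1,2] "found" : ((N/PP)/S)\NP
      [2,4] S   <
        [2,3] "today" : NP/S
        [3,4] "in" : S\(NP/S)
    [4,7] (S/PP)\(N/PP)   <
      [4,6] N   <
        [4,5] "saw" : N\S
        [5,6] "read" : N\(N\S)
      [6,7] "a" : ((S/PP)\(N/PP))\N
  [7,8] "liked" : PP

[0,1] NP  lex  "every"
[1,2] ((N/PP)/S)\NP  lex  "found"
[0,2] (N/PP)/S  <  k=1
[2,3] NP/S  lex  "today"
[3,4] S\(NP/S)  lex  "in"
[2,4] S  <  k=3
[0,4] N/PP  >  k=2
[4,5] N\S  lex  "saw"
[5,6] N\(N\S)  lex  "read"
[4,6] N  <  k=5
[6,7] ((S/PP)\(N/PP))\N  lex  "a"
[4,7] (S/PP)\(N/PP)  <  k=6
[0,7] S/PP  <  k=4
[7,8] PP  lex  "liked"
[0,8] S  >  k=7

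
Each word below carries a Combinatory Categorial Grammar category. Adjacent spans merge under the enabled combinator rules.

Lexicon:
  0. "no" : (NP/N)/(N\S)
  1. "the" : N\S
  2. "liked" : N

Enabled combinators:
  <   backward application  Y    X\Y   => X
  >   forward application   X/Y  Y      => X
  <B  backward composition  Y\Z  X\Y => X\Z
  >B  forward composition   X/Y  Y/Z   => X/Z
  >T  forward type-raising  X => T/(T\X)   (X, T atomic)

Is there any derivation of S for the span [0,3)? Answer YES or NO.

(NP/N)/(N\S) N\S N
CKY chart[0,3] = {N/(N\NP), NP, NP/(NP\NP), NP/(N\N), PP/(PP\NP), S/(S\NP)}; S ∉ chart

NO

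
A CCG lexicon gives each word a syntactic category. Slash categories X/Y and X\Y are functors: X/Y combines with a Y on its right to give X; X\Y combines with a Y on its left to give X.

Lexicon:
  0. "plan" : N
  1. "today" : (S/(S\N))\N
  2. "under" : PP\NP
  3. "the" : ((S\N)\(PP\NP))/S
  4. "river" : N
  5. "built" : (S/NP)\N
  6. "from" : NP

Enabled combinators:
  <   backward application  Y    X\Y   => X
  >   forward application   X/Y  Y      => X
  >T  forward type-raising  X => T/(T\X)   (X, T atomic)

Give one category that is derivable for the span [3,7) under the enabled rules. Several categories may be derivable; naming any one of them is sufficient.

(S\N)\(PP\NP)

[0,7] S   >
  [0,2] S/(S\N)   <
    [0,1] "plan" : N
    [1,2] "today" : (S/(S\N))\N
  [2,7] S\N   <
    [2,3] "under" : PP\NP
    [3,7] (S\N)\(PP\NP)   >
      [3,4] "the" : ((S\N)\(PP\NP))/S
      [4,7] S   >
        [4,6] S/NP   <
          [4,5] "river" : N
          [5,6] "built" : (S/NP)\N
        [6,7] "from" : NP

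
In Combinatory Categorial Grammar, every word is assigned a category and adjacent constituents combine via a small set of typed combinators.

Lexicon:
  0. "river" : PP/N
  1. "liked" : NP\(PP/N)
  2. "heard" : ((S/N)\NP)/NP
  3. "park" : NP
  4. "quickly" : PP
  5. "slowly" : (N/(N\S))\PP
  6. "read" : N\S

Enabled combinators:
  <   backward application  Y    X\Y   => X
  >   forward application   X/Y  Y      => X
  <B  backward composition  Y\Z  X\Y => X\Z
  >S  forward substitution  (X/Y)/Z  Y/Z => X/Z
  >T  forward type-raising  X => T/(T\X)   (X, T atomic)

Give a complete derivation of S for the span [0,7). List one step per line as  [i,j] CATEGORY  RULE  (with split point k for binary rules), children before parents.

[0,1] PP/N  lex  "river"
[1,2] NP\(PP/N)  lex  "liked"
[0,2] NP  <  k=1
[2,3] ((S/N)\NP)/NP  lex  "heard"
[3,4] NP  lex  "park"
[2,4] (S/N)\NP  >  k=3
[0,4] S/N  <  k=2
[4,5] PP  lex  "quickly"
[5,6] (N/(N\S))\PP  lex  "slowly"
[4,6] N/(N\S)  <  k=5
[6,7] N\S  lex  "read"
[4,7] N  >  k=6
[0,7] S  >  k=4

[0,7] S   >
  [0,4] S/N   <
    [0,2] NP   <
      [0,1] "river" : PP/N
      [1,2] "liked" : NP\(PP/N)
    [2,4] (S/N)\NP   >
      [2,3] "heard" : ((S/N)\NP)/NP
      [3,4] "park" : NP
  [4,7] N   >
    [4,6] N/(N\S)   <
      [4,5] "quickly" : PP
      [5,6] "slowly" : (N/(N\S))\PP
    [6,7] "read" : N\S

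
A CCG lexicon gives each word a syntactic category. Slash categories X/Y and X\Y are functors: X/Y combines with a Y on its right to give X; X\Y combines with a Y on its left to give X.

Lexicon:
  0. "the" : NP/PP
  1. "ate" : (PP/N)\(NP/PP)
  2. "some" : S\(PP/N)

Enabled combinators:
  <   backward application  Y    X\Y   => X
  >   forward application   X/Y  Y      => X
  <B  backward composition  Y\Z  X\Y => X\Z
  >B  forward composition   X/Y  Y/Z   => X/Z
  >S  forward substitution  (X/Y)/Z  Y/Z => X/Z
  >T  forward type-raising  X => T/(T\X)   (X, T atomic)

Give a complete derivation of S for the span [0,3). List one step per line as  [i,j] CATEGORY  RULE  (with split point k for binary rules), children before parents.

[0,1] NP/PP  lex  "the"
[1,2] (PP/N)\(NP/PP)  lex  "ate"
[0,2] PP/N  <  k=1
[2,3] S\(PP/N)  lex  "some"
[0,3] S  <  k=2

[0,3] S   <
  [0,2] PP/N   <
    [0,1] "the" : NP/PP
    [1,2] "ate" : (PP/N)\(NP/PP)
  [2,3] "some" : S\(PP/N)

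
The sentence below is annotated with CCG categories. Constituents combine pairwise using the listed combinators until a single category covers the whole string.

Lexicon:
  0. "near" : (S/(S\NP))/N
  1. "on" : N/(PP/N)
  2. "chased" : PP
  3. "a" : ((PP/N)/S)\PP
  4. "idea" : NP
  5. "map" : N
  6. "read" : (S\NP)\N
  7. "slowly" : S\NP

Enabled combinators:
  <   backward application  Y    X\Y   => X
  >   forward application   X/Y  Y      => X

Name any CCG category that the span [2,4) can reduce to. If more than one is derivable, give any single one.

[0,8] S   >
  [0,7] S/(S\NP)   >
    [0,1] "near" : (S/(S\NP))/N
    [1,7] N   >
      [1,2] "on" : N/(PP/N)
      [2,7] PP/N   >
        [2,4] (PP/N)/S   <
          [2,3] "chased" : PP
          [3,4] "a" : ((PP/N)/S)\PP
        [4,7] S   <
          [4,5] "idea" : NP
          [5,7] S\NP   <
            [5,6] "map" : N
            [6,7] "read" : (S\NP)\N
  [7,8] "slowly" : S\NP

(PP/N)/S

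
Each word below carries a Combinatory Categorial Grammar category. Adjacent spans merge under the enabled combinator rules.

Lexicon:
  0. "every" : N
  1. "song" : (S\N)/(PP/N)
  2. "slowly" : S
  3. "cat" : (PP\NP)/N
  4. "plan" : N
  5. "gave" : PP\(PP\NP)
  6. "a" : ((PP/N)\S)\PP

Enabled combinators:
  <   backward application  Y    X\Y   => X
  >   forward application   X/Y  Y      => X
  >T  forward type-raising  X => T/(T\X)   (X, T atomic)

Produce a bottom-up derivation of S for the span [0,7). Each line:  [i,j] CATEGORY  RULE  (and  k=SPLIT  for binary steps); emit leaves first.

[0,1] N  lex  "every"
[0,1] S/(S\N)  >T
[1,2] (S\N)/(PP/N)  lex  "song"
[2,3] S  lex  "slowly"
[3,4] (PP\NP)/N  lex  "cat"
[4,5] N  lex  "plan"
[3,5] PP\NP  >  k=4
[5,6] PP\(PP\NP)  lex  "gave"
[3,6] PP  <  k=5
[6,7] ((PP/N)\S)\PP  lex  "a"
[3,7] (PP/N)\S  <  k=6
[2,7] PP/N  <  k=3
[1,7] S\N  >  k=2
[0,7] S  >  k=1

[0,7] S   >
  [0,1] S/(S\N)   >T
    [0,1] "every" : N
  [1,7] S\N   >
    [1,2] "song" : (S\N)/(PP/N)
    [2,7] PP/N   <
      [2,3] "slowly" : S
      [3,7] (PP/N)\S   <
        [3,6] PP   <
          [3,5] PP\NP   >
            [3,4] "cat" : (PP\NP)/N
            [4,5] "plan" : N
          [5,6] "gave" : PP\(PP\NP)
        [6,7] "a" : ((PP/N)\S)\PP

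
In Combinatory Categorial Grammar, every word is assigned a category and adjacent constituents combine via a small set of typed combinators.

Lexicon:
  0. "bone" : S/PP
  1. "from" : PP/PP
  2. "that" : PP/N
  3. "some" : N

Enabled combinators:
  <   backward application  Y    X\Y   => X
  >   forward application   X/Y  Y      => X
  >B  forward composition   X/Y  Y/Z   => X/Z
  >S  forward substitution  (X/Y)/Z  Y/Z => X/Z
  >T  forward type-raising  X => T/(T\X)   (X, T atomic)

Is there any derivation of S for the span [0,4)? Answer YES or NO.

YES

[0,4] S   >
  [0,1] "bone" : S/PP
  [1,4] PP   >
    [1,3] PP/N   >B
      [1,2] "from" : PP/PP
      [2,3] "that" : PP/N
    [3,4] "some" : N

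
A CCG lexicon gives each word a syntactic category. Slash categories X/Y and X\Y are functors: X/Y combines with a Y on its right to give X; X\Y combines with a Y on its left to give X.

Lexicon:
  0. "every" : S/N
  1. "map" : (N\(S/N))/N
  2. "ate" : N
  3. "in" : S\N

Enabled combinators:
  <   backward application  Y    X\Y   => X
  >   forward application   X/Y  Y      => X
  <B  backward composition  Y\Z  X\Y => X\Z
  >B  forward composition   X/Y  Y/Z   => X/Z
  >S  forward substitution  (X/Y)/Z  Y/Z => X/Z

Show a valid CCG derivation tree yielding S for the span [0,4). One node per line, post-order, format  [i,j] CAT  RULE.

[0,4] S   <
  [0,3] N   <
    [0,1] "every" : S/N
    [1,3] N\(S/N)   >
      [1,2] "map" : (N\(S/N))/N
      [2,3] "ate" : N
  [3,4] "in" : S\N

[0,1] S/N  lex  "every"
[1,2] (N\(S/N))/N  lex  "map"
[2,3] N  lex  "ate"
[1,3] N\(S/N)  >  k=2
[0,3] N  <  k=1
[3,4] S\N  lex  "in"
[0,4] S  <  k=3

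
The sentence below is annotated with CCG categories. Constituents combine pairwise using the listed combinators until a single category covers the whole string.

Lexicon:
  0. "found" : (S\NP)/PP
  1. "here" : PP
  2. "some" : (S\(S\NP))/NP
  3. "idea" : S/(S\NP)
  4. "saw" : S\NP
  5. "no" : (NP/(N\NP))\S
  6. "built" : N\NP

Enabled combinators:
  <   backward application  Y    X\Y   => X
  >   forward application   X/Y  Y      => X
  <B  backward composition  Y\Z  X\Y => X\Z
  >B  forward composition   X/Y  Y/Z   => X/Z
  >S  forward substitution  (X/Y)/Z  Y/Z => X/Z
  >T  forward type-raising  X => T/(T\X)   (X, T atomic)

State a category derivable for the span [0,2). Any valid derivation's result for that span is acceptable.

S\NP

[0,7] S   <
  [0,2] S\NP   >
    [0,1] "found" : (S\NP)/PP
    [1,2] "here" : PP
  [2,7] S\(S\NP)   >
    [2,3] "some" : (S\(S\NP))/NP
    [3,7] NP   >
      [3,6] NP/(N\NP)   <
        [3,5] S   >
          [3,4] "idea" : S/(S\NP)
          [4,5] "saw" : S\NP
        [5,6] "no" : (NP/(N\NP))\S
      [6,7] "built" : N\NP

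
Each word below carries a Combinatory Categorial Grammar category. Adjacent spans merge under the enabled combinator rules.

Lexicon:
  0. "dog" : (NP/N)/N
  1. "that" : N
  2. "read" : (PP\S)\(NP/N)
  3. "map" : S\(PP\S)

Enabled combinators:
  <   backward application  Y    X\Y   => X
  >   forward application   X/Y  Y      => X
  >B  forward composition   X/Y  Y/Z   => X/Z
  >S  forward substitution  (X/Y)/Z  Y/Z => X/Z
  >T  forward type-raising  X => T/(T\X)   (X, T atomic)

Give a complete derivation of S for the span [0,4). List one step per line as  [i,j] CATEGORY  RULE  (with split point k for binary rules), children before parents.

[0,4] S   <
  [0,3] PP\S   <
    [0,2] NP/N   >
      [0,1] "dog" : (NP/N)/N
      [1,2] "that" : N
    [2,3] "read" : (PP\S)\(NP/N)
  [3,4] "map" : S\(PP\S)

[0,1] (NP/N)/N  lex  "dog"
[1,2] N  lex  "that"
[0,2] NP/N  >  k=1
[2,3] (PP\S)\(NP/N)  lex  "read"
[0,3] PP\S  <  k=2
[3,4] S\(PP\S)  lex  "map"
[0,4] S  <  k=3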